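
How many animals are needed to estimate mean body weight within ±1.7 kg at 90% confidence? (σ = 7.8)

n = (z*σ/E)² = (1.645×7.8/1.7)² = 57.0 → n = 57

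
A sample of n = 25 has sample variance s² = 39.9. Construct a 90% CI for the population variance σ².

df = 24. χ²_{0.05} = 36.415, χ²_{0.95} = 13.848. CI for σ² = ((n-1)s²/χ²_{α/2}, (n-1)s²/χ²_{1-α/2}) = (24·39.9/36.415, 24·39.9/13.848) = (26.3, 69.15)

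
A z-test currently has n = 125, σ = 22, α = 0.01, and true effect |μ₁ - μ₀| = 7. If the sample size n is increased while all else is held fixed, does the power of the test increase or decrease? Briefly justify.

Power increases: a larger n shrinks the standard error σ/√n, moving the sampling distribution under H₁ further from the critical value.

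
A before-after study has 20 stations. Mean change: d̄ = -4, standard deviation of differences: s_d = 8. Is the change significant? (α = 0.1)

t = d̄/(s_d/√n) = -4/(8/√20) = -2.236. df = 19, critical t = ±1.729. Reject H₀.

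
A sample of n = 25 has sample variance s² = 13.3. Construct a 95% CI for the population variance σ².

df = 24. χ²_{0.025} = 39.364, χ²_{0.975} = 12.401. CI for σ² = ((n-1)s²/χ²_{α/2}, (n-1)s²/χ²_{1-α/2}) = (24·13.3/39.364, 24·13.3/12.401) = (8.11, 25.74)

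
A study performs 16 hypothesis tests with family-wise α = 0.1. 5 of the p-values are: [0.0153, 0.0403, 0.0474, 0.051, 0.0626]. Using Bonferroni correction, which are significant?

Bonferroni α = 0.1/16 = 0.00625. None of the given p-values are significant.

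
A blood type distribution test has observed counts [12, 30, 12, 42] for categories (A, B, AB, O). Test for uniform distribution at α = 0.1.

Expected = 24 each. χ² = Σ(O-E)²/E = 27.0. df = 3, critical value = 6.251. Reject H₀.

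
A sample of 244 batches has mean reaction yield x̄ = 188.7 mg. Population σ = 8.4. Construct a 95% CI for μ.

CI = x̄ ± z*(σ/√n) = 188.7 ± 1.96(8.4/√244) = 188.7 ± 1.05 = (187.65, 189.75)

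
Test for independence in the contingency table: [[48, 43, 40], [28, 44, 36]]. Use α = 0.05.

χ² = 3.302. df = 2, critical = 5.991. Fail to reject H₀. No evidence of dependence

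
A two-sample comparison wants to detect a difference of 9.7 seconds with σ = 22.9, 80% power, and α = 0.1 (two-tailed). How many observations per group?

n per group = 2(z_α/2 + z_β)²σ²/d² = 2×(1.645 + 0.84)²×22.9²/9.7² = 68.8 → n = 69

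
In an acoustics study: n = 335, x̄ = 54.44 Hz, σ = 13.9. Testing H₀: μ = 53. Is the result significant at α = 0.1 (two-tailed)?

z = (54.44 - 53)/(13.9/√335) = 1.896. Since |z| > 1.645, significant at α = 0.1.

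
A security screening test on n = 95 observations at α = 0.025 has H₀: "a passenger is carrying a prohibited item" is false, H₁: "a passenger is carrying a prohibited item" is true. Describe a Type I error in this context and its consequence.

Type I error: rejecting H₀ when it is true — concluding that a passenger is carrying a prohibited item when in fact it is not. Consequence: detaining an innocent passenger — delay and inconvenience.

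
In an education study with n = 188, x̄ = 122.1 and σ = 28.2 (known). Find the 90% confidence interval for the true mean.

CI = x̄ ± z*(σ/√n) = 122.1 ± 1.645(28.2/√188) = 122.1 ± 3.38 = (118.72, 125.48)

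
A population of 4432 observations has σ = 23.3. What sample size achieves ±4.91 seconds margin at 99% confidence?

Without FPC: n₀ = (2.576×23.3/4.91)² = 149.431. With FPC: n = n₀N/(n₀+N-1) = 144.6 → n = 145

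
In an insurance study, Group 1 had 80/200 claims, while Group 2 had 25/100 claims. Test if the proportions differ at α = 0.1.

p̂₁ = 0.4, p̂₂ = 0.25, pooled p̂ = 0.35. z = 2.568. Critical: ±1.645. Reject H₀.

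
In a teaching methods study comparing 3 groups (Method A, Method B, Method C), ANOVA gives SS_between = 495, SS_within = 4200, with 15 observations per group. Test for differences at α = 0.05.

df_between = 2, df_within = 42. F = MS_between/MS_within = 247.5/100.0 = 2.475. F_crit ≈ 3.22. Fail to reject H₀.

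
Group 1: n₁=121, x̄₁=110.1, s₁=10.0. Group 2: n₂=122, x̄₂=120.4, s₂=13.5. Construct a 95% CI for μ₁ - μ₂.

Difference = -10.3. SE = √(10.0²/121 + 13.5²/122) = 1.523. CI = (-13.29, -7.31)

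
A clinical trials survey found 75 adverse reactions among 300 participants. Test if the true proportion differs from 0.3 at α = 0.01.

p̂ = 0.25, p₀ = 0.3. z = (p̂ - p₀)/√(p₀(1-p₀)/n) = -1.89. Critical: ±2.576. Fail to reject H₀.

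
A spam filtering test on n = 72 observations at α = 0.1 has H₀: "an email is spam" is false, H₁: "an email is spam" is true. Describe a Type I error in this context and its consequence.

Type I error: rejecting H₀ when it is true — concluding that an email is spam when in fact it is not. Consequence: a legitimate email is sent to the spam folder and the user misses it.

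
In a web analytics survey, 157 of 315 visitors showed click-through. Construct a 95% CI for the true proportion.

p̂ = 0.498. CI = p̂ ± z*√(p̂(1-p̂)/n) = (0.443, 0.554)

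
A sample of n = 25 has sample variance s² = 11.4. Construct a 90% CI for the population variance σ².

df = 24. χ²_{0.05} = 36.415, χ²_{0.95} = 13.848. CI for σ² = ((n-1)s²/χ²_{α/2}, (n-1)s²/χ²_{1-α/2}) = (24·11.4/36.415, 24·11.4/13.848) = (7.51, 19.76)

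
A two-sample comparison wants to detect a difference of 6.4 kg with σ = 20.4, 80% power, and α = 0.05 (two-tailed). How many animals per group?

n per group = 2(z_α/2 + z_β)²σ²/d² = 2×(1.96 + 0.84)²×20.4²/6.4² = 159.3 → n = 160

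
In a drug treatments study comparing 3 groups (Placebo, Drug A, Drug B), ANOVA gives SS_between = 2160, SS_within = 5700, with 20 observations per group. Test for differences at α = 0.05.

df_between = 2, df_within = 57. F = MS_between/MS_within = 1080.0/100.0 = 10.8. F_crit ≈ 3.159. Reject H₀. At least one mean differs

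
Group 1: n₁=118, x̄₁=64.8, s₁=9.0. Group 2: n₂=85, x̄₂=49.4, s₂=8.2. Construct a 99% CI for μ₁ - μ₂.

Difference = 15.4. SE = √(9.0²/118 + 8.2²/85) = 1.216. CI = (12.27, 18.53)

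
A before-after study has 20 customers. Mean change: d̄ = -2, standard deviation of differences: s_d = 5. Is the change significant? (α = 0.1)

t = d̄/(s_d/√n) = -2/(5/√20) = -1.789. df = 19, critical t = ±1.729. Reject H₀.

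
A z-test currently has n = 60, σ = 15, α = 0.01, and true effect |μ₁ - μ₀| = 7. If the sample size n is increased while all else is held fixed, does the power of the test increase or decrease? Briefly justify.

Power increases: a larger n shrinks the standard error σ/√n, moving the sampling distribution under H₁ further from the critical value.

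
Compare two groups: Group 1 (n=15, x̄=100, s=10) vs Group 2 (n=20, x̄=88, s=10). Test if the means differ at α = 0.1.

Pooled sp = 10.0. t = 3.513, df = 33. Critical t = ±1.692. Reject H₀.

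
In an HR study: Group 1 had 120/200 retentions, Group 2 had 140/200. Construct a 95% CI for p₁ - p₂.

p̂₁ = 0.6, p̂₂ = 0.7. Difference = -0.1. CI = (-0.193, -0.007)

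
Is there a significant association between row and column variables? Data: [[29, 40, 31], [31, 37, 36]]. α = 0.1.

χ² = 0.478. df = 2, critical = 4.605. Fail to reject H₀. No evidence of dependence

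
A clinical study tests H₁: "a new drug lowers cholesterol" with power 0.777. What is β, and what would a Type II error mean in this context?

β = 1 - power = 1 - 0.777 = 0.223. A Type II error is failing to reject H₀ when H₀ is false (false negative) — here, failing to conclude that a new drug lowers cholesterol when in fact it is true. Consequence: shelving an effective drug — patients miss out on a treatment that would have helped.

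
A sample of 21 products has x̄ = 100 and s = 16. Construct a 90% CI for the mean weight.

CI = x̄ ± t*(s/√n) = 100 ± 1.725(16/√21) = (93.98, 106.02)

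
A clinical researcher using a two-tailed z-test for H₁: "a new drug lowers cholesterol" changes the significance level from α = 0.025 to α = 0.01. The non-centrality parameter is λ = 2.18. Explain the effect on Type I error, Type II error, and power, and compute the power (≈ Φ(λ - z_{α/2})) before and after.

Decreasing α from 0.025 to 0.01:
• Type I error rate decreases (α is the Type I rate by definition).
• Critical value moves from z_{α/2} = 2.241 to 2.576, so power = Φ(λ - z_{α/2}) goes from Φ(2.18 - 2.241) = 0.476 to Φ(2.18 - 2.576) = 0.346.
• Type II error rate β = 1 - power therefore increases (0.524 → 0.654).
Appropriate when false positives are costly — here, approving an ineffective drug — patients take a useless medication and may skip effective alternatives.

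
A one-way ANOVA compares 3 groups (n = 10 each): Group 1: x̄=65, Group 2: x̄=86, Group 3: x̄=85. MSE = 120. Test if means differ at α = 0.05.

Grand mean = 78.67. SS_between = 2806.67, MS_between = 1403.33. F = 11.694, F_crit ≈ 3.354. Reject H₀.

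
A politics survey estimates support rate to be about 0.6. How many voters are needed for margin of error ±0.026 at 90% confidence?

n = z²p(1-p)/E² = 1.645²×0.6×0.4/0.026² = 960.7 → n = 961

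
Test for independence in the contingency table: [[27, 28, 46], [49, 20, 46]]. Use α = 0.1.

χ² = 6.823. df = 2, critical = 4.605. Reject H₀. Variables are dependent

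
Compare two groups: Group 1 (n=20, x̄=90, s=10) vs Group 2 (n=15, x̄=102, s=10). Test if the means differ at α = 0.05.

Pooled sp = 10.0. t = -3.513, df = 33. Critical t = ±2.035. Reject H₀.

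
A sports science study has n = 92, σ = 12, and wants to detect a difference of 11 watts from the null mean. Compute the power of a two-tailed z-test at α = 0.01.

SE = σ/√n = 12/√92 = 1.251. Non-centrality λ = d/SE = 11/1.251 = 8.792. Power ≈ Φ(λ - z_{α/2}) = Φ(8.792 - 2.576) = Φ(6.216) = 1.0.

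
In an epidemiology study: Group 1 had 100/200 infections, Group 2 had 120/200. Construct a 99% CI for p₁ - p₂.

p̂₁ = 0.5, p̂₂ = 0.6. Difference = -0.1. CI = (-0.228, 0.028)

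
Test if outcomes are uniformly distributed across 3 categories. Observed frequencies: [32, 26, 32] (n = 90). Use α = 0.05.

Expected = 30 each. χ² = Σ(O-E)²/E = 0.8. df = 2, critical value = 5.991. Fail to reject H₀.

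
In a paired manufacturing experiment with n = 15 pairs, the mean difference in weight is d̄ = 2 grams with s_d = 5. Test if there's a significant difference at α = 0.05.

t = d̄/(s_d/√n) = 2/(5/√15) = 1.549. df = 14, critical t = ±2.145. Fail to reject H₀.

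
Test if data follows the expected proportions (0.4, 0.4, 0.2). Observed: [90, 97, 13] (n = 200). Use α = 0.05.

Expected: [80.0, 80.0, 40.0]. χ² = 23.088. df = 2, critical = 5.991. Reject H₀.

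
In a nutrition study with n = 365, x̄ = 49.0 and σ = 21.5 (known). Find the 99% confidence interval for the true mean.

CI = x̄ ± z*(σ/√n) = 49.0 ± 2.576(21.5/√365) = 49.0 ± 2.9 = (46.1, 51.9)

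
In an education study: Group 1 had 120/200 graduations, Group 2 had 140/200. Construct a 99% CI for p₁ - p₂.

p̂₁ = 0.6, p̂₂ = 0.7. Difference = -0.1. CI = (-0.222, 0.022)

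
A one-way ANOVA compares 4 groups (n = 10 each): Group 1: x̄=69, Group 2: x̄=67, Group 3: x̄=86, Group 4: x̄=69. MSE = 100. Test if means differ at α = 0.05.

Grand mean = 72.75. SS_between = 2367.5, MS_between = 789.17. F = 7.892, F_crit ≈ 2.866. Reject H₀.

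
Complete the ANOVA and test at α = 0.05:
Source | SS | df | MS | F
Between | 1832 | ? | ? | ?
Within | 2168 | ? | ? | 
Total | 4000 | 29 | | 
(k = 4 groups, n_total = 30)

df_between = 3, df_within = 26. MS_between = 610.67, MS_within = 83.38. F = 7.323, F_crit ≈ 2.975. Reject H₀.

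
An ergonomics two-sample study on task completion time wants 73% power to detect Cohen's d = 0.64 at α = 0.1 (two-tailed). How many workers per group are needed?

z_{α/2} = 1.645, z_β = Φ⁻¹(0.73) = 0.613. For medium effect (d = 0.64): n per group = 2(z_{α/2} + z_β)²/d² = 2(1.645 + 0.613)²/0.64² = 24.9 → 25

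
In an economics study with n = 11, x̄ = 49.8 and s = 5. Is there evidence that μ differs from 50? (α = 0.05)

t = (x̄ - μ₀)/(s/√n) = (49.8 - 50)/(5/√11) = -0.133. df = 10, critical t = ±2.228. Fail to reject H₀.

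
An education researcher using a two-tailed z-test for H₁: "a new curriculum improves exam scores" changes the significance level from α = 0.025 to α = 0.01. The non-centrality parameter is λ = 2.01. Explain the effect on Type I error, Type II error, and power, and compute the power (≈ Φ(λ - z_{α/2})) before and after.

Decreasing α from 0.025 to 0.01:
• Type I error rate decreases (α is the Type I rate by definition).
• Critical value moves from z_{α/2} = 2.241 to 2.576, so power = Φ(λ - z_{α/2}) goes from Φ(2.01 - 2.241) = 0.409 to Φ(2.01 - 2.576) = 0.286.
• Type II error rate β = 1 - power therefore increases (0.591 → 0.714).
Appropriate when false positives are costly — here, adopting a curriculum that gives no real benefit — disruption for nothing.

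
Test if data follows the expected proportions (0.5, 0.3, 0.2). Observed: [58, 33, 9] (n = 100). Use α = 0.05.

Expected: [50.0, 30.0, 20.0]. χ² = 7.63. df = 2, critical = 5.991. Reject H₀.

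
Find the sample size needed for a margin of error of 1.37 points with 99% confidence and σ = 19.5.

n = (z*σ/E)² = (2.576×19.5/1.37)² = 1344.4 → n = 1345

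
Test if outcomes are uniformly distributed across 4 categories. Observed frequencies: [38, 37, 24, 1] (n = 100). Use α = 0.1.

Expected = 25 each. χ² = Σ(O-E)²/E = 35.6. df = 3, critical value = 6.251. Reject H₀.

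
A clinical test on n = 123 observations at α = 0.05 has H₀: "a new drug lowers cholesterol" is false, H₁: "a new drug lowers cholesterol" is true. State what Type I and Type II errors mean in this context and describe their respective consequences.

Type I (false positive): concluding that a new drug lowers cholesterol when it is not — approving an ineffective drug — patients take a useless medication and may skip effective alternatives. Type II (false negative): failing to conclude that a new drug lowers cholesterol when it is — shelving an effective drug — patients miss out on a treatment that would have helped. Which is costlier depends on domain priorities and is a judgement call rather than a statistical fact.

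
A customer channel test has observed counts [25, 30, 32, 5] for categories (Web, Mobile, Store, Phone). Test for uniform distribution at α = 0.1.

Expected = 23 each. χ² = Σ(O-E)²/E = 19.913. df = 3, critical value = 6.251. Reject H₀.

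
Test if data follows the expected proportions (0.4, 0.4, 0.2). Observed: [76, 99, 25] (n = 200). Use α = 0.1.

Expected: [80.0, 80.0, 40.0]. χ² = 10.338. df = 2, critical = 4.605. Reject H₀.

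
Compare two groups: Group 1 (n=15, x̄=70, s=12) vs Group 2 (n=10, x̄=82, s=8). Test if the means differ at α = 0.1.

Pooled sp = 10.62. t = -2.769, df = 23. Critical t = ±1.714. Reject H₀.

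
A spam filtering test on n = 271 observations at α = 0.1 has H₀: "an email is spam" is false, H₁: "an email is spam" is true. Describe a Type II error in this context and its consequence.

Type II error: failing to reject H₀ when it is false — concluding that an email is spam is not supported when in fact it is. Consequence: a spam email lands in the inbox.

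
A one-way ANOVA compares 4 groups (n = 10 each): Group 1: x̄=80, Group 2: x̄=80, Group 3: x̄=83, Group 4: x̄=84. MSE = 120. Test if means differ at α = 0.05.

Grand mean = 81.75. SS_between = 127.5, MS_between = 42.5. F = 0.354, F_crit ≈ 2.866. Fail to reject H₀.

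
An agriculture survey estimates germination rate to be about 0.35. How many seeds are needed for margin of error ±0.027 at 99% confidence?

n = z²p(1-p)/E² = 2.576²×0.35×0.65/0.027² = 2070.8 → n = 2071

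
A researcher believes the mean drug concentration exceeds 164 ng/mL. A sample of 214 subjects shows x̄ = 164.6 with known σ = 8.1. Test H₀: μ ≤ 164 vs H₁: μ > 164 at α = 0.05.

z = 1.084. Critical value: 1.645. Fail to reject H₀.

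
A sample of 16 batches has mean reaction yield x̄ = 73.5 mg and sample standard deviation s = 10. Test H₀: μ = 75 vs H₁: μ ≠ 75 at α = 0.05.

t = (x̄ - μ₀)/(s/√n) = (73.5 - 75)/(10/√16) = -0.6. df = 15, critical t = ±2.131. Fail to reject H₀.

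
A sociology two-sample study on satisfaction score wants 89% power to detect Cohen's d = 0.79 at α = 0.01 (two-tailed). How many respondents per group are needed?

z_{α/2} = 2.576, z_β = Φ⁻¹(0.89) = 1.227. For medium effect (d = 0.79): n per group = 2(z_{α/2} + z_β)²/d² = 2(2.576 + 1.227)²/0.79² = 46.3 → 47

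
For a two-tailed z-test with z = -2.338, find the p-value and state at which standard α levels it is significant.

p = 2·P(Z > |-2.338|) = 2·(1 - Φ(2.338)) ≈ 0.0194. Significant at α = 0.1; Significant at α = 0.05.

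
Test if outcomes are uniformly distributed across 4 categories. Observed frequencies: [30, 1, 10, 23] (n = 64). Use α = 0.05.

Expected = 16 each. χ² = Σ(O-E)²/E = 31.625. df = 3, critical value = 7.815. Reject H₀.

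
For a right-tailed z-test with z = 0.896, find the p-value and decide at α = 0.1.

p = P(Z > 0.896) = 1 - Φ(0.896) ≈ 0.1851. Since p ≥ 0.1, fail to reject H₀ (not significant) at α = 0.1.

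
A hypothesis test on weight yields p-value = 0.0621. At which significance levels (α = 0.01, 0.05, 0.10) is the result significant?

p = 0.0621. Significant at: α = 0.1.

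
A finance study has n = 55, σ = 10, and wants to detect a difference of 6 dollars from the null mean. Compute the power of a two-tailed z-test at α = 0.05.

SE = σ/√n = 10/√55 = 1.348. Non-centrality λ = d/SE = 6/1.348 = 4.45. Power ≈ Φ(λ - z_{α/2}) = Φ(4.45 - 1.96) = Φ(2.49) = 0.994.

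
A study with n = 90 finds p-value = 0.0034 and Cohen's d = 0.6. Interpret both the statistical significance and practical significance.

Statistically significant (p = 0.0034 < 0.05). Cohen's d = 0.6 indicates a medium effect size. Both statistical and practical significance should be considered.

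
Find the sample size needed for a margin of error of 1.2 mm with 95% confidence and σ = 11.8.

n = (z*σ/E)² = (1.96×11.8/1.2)² = 371.5 → n = 372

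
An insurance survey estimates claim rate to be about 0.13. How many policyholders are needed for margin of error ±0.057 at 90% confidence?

n = z²p(1-p)/E² = 1.645²×0.13×0.87/0.057² = 94.2 → n = 95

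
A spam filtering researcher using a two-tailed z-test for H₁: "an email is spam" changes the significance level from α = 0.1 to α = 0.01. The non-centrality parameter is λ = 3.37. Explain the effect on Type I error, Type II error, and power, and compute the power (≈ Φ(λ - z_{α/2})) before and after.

Decreasing α from 0.1 to 0.01:
• Type I error rate decreases (α is the Type I rate by definition).
• Critical value moves from z_{α/2} = 1.645 to 2.576, so power = Φ(λ - z_{α/2}) goes from Φ(3.37 - 1.645) = 0.958 to Φ(3.37 - 2.576) = 0.786.
• Type II error rate β = 1 - power therefore increases (0.042 → 0.214).
Appropriate when false positives are costly — here, a legitimate email is sent to the spam folder and the user misses it.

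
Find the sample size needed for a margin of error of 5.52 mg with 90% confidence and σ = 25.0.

n = (z*σ/E)² = (1.645×25.0/5.52)² = 55.5 → n = 56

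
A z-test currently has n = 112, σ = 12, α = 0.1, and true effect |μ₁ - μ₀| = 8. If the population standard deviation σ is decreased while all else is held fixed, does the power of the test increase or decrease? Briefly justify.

Power increases: a smaller σ shrinks the standard error σ/√n, moving the sampling distribution under H₁ further from the critical value.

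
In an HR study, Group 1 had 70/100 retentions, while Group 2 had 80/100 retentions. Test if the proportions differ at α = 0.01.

p̂₁ = 0.7, p̂₂ = 0.8, pooled p̂ = 0.75. z = -1.633. Critical: ±2.576. Fail to reject H₀.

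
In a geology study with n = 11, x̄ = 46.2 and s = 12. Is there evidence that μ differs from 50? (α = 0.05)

t = (x̄ - μ₀)/(s/√n) = (46.2 - 50)/(12/√11) = -1.05. df = 10, critical t = ±2.228. Fail to reject H₀.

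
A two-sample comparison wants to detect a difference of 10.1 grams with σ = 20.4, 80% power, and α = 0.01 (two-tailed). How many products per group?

n per group = 2(z_α/2 + z_β)²σ²/d² = 2×(2.576 + 0.84)²×20.4²/10.1² = 95.2 → n = 96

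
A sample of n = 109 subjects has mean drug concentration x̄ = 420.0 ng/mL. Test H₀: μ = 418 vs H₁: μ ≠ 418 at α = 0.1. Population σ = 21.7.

z = (x̄ - μ₀)/(σ/√n) = (420.0 - 418)/(21.7/√109) = 0.962. Critical value: ±1.645. Since |0.962| ≤ 1.645, Fail to reject H₀.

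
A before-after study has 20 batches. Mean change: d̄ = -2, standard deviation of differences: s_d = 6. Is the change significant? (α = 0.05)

t = d̄/(s_d/√n) = -2/(6/√20) = -1.491. df = 19, critical t = ±2.093. Fail to reject H₀.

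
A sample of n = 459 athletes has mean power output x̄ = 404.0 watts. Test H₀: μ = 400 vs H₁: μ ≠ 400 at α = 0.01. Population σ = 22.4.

z = (x̄ - μ₀)/(σ/√n) = (404.0 - 400)/(22.4/√459) = 3.826. Critical value: ±2.576. Since |3.826| > 2.576, Reject H₀.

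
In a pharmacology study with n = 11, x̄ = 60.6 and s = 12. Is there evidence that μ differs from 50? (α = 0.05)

t = (x̄ - μ₀)/(s/√n) = (60.6 - 50)/(12/√11) = 2.93. df = 10, critical t = ±2.228. Reject H₀.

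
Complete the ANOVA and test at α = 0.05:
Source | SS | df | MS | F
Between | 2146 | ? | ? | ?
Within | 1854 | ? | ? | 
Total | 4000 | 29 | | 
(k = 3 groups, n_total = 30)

df_between = 2, df_within = 27. MS_between = 1073.0, MS_within = 68.67. F = 15.626, F_crit ≈ 3.354. Reject H₀.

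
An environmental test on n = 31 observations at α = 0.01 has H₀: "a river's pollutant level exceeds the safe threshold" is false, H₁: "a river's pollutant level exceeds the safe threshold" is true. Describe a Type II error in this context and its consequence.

Type II error: failing to reject H₀ when it is false — concluding that a river's pollutant level exceeds the safe threshold is not supported when in fact it is. Consequence: allowing unsafe pollution to continue.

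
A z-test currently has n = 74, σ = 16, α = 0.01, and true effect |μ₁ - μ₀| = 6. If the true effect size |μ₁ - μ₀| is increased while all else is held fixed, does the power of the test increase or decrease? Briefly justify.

Power increases: a larger true effect increases the non-centrality λ = |μ₁ - μ₀|/(σ/√n).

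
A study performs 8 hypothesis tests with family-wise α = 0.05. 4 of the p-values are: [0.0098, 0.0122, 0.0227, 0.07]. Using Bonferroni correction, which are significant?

Bonferroni α = 0.05/8 = 0.00625. None of the given p-values are significant.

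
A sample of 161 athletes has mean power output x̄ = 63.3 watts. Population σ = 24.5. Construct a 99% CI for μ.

CI = x̄ ± z*(σ/√n) = 63.3 ± 2.576(24.5/√161) = 63.3 ± 4.97 = (58.33, 68.27)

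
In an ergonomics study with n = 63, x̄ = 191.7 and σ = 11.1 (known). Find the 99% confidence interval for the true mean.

CI = x̄ ± z*(σ/√n) = 191.7 ± 2.576(11.1/√63) = 191.7 ± 3.6 = (188.1, 195.3)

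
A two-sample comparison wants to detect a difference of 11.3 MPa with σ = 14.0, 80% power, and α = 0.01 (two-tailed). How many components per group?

n per group = 2(z_α/2 + z_β)²σ²/d² = 2×(2.576 + 0.84)²×14.0²/11.3² = 35.8 → n = 36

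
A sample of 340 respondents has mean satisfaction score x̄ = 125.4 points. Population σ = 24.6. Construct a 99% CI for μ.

CI = x̄ ± z*(σ/√n) = 125.4 ± 2.576(24.6/√340) = 125.4 ± 3.44 = (121.96, 128.84)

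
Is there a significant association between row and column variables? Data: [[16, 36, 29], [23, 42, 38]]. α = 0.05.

χ² = 0.301. df = 2, critical = 5.991. Fail to reject H₀. No evidence of dependence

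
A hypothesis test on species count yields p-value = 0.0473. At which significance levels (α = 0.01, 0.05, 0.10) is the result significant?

p = 0.0473. Significant at: α = 0.05, 0.1.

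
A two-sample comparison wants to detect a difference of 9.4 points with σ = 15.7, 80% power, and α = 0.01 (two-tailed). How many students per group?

n per group = 2(z_α/2 + z_β)²σ²/d² = 2×(2.576 + 0.84)²×15.7²/9.4² = 65.1 → n = 66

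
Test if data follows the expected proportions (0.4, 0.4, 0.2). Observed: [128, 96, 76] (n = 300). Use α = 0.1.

Expected: [120.0, 120.0, 60.0]. χ² = 9.6. df = 2, critical = 4.605. Reject H₀.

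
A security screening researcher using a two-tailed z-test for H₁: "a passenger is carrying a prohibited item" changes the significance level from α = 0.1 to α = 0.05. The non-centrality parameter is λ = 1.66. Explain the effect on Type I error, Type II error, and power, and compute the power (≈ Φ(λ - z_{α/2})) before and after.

Decreasing α from 0.1 to 0.05:
• Type I error rate decreases (α is the Type I rate by definition).
• Critical value moves from z_{α/2} = 1.645 to 1.96, so power = Φ(λ - z_{α/2}) goes from Φ(1.66 - 1.645) = 0.506 to Φ(1.66 - 1.96) = 0.382.
• Type II error rate β = 1 - power therefore increases (0.494 → 0.618).
Appropriate when false positives are costly — here, detaining an innocent passenger — delay and inconvenience.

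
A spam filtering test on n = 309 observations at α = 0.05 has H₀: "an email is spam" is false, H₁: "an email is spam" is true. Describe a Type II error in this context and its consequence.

Type II error: failing to reject H₀ when it is false — concluding that an email is spam is not supported when in fact it is. Consequence: a spam email lands in the inbox.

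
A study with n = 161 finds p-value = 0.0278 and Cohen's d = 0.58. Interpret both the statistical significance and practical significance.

Statistically significant (p = 0.0278 < 0.05). Cohen's d = 0.58 indicates a medium effect size. Both statistical and practical significance should be considered.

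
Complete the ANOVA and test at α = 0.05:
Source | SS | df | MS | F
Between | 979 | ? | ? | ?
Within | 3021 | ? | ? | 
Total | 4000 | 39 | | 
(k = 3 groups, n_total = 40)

df_between = 2, df_within = 37. MS_between = 489.5, MS_within = 81.65. F = 5.995, F_crit ≈ 3.252. Reject H₀.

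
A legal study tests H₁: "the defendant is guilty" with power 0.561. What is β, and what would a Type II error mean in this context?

β = 1 - power = 1 - 0.561 = 0.439. A Type II error is failing to reject H₀ when H₀ is false (false negative) — here, failing to conclude that the defendant is guilty when in fact it is true. Consequence: acquitting a guilty person.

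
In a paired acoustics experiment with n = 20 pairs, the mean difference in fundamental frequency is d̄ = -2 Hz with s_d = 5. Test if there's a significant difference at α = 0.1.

t = d̄/(s_d/√n) = -2/(5/√20) = -1.789. df = 19, critical t = ±1.729. Reject H₀.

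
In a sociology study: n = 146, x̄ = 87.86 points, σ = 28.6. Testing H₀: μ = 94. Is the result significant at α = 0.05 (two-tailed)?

z = (87.86 - 94)/(28.6/√146) = -2.594. Since |z| > 1.96, significant at α = 0.05.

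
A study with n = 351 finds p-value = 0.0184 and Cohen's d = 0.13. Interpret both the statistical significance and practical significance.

Statistically significant (p = 0.0184 < 0.05). Cohen's d = 0.13 indicates a very small effect size. Both statistical and practical significance should be considered.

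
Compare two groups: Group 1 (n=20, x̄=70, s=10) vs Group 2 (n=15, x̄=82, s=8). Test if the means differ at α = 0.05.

Pooled sp = 9.2. t = -3.817, df = 33. Critical t = ±2.035. Reject H₀.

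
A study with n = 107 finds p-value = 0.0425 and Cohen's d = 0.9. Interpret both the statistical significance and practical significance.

Statistically significant (p = 0.0425 < 0.05). Cohen's d = 0.9 indicates a large effect size. Both statistical and practical significance should be considered.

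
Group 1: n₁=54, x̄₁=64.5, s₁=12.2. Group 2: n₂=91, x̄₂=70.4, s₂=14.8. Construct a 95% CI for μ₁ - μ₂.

Difference = -5.9. SE = √(12.2²/54 + 14.8²/91) = 2.272. CI = (-10.35, -1.45)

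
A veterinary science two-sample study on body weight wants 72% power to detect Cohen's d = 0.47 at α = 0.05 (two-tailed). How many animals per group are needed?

z_{α/2} = 1.96, z_β = Φ⁻¹(0.72) = 0.583. For small effect (d = 0.47): n per group = 2(z_{α/2} + z_β)²/d² = 2(1.96 + 0.583)²/0.47² = 58.6 → 59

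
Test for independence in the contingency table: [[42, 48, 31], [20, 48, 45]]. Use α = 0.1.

χ² = 10.124. df = 2, critical = 4.605. Reject H₀. Variables are dependent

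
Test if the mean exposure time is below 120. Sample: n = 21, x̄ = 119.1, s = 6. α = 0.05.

t = (119.1 - 120)/(6/√21) = -0.687, df = 20. Critical t = -1.725. Fail to reject H₀.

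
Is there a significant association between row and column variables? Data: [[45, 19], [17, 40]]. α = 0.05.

χ² = 19.781. df = 1, critical = 3.841. Reject H₀. Variables are dependent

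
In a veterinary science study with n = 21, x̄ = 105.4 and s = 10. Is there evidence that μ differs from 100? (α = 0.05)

t = (x̄ - μ₀)/(s/√n) = (105.4 - 100)/(10/√21) = 2.475. df = 20, critical t = ±2.086. Reject H₀.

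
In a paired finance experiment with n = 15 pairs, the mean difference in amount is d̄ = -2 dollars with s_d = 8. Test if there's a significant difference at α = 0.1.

t = d̄/(s_d/√n) = -2/(8/√15) = -0.968. df = 14, critical t = ±1.761. Fail to reject H₀.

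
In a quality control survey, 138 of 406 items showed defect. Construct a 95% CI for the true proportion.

p̂ = 0.34. CI = p̂ ± z*√(p̂(1-p̂)/n) = (0.294, 0.386)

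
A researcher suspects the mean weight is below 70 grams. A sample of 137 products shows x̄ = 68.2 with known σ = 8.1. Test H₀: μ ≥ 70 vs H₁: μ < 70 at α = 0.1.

z = -2.601. Critical value: -1.28. Reject H₀.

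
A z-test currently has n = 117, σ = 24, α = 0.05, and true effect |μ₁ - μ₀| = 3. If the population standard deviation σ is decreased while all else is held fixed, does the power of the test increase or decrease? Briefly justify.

Power increases: a smaller σ shrinks the standard error σ/√n, moving the sampling distribution under H₁ further from the critical value.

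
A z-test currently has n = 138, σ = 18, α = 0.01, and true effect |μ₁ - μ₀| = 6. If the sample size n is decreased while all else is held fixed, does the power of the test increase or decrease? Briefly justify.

Power decreases: a smaller n inflates the standard error σ/√n, pulling the sampling distribution under H₁ back toward the critical value.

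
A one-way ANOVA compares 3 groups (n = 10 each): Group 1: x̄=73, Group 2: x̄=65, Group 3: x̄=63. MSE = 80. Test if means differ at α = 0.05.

Grand mean = 67.0. SS_between = 560.0, MS_between = 280.0. F = 3.5, F_crit ≈ 3.354. Reject H₀.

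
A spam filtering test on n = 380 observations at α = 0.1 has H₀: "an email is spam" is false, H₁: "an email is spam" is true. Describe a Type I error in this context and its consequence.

Type I error: rejecting H₀ when it is true — concluding that an email is spam when in fact it is not. Consequence: a legitimate email is sent to the spam folder and the user misses it.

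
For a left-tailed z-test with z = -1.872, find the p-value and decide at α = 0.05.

p = P(Z < -1.872) = Φ(-1.872) ≈ 0.0306. Since p < 0.05, reject H₀ (significant) at α = 0.05.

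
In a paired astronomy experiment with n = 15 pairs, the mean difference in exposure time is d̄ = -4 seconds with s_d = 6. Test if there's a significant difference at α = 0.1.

t = d̄/(s_d/√n) = -4/(6/√15) = -2.582. df = 14, critical t = ±1.761. Reject H₀.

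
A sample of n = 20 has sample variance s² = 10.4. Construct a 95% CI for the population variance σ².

df = 19. χ²_{0.025} = 32.852, χ²_{0.975} = 8.907. CI for σ² = ((n-1)s²/χ²_{α/2}, (n-1)s²/χ²_{1-α/2}) = (19·10.4/32.852, 19·10.4/8.907) = (6.01, 22.18)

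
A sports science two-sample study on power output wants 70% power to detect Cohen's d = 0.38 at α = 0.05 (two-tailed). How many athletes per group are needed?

z_{α/2} = 1.96, z_β = Φ⁻¹(0.7) = 0.524. For small effect (d = 0.38): n per group = 2(z_{α/2} + z_β)²/d² = 2(1.96 + 0.524)²/0.38² = 85.5 → 86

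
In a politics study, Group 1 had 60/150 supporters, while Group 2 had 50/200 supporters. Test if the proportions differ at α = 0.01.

p̂₁ = 0.4, p̂₂ = 0.25, pooled p̂ = 0.314. z = 2.991. Critical: ±2.576. Reject H₀.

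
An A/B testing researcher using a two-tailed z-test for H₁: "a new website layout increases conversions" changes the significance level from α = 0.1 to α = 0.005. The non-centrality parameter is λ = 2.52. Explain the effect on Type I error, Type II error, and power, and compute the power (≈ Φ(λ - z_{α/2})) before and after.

Decreasing α from 0.1 to 0.005:
• Type I error rate decreases (α is the Type I rate by definition).
• Critical value moves from z_{α/2} = 1.645 to 2.807, so power = Φ(λ - z_{α/2}) goes from Φ(2.52 - 1.645) = 0.809 to Φ(2.52 - 2.807) = 0.387.
• Type II error rate β = 1 - power therefore increases (0.191 → 0.613).
Appropriate when false positives are costly — here, rolling out a layout that doesn't actually help — wasted engineering effort.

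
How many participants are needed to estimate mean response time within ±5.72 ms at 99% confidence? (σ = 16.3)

n = (z*σ/E)² = (2.576×16.3/5.72)² = 53.9 → n = 54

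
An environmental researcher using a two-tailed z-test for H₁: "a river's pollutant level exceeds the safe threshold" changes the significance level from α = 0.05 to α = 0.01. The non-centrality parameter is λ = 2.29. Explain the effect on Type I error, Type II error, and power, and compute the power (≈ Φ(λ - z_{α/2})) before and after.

Decreasing α from 0.05 to 0.01:
• Type I error rate decreases (α is the Type I rate by definition).
• Critical value moves from z_{α/2} = 1.96 to 2.576, so power = Φ(λ - z_{α/2}) goes from Φ(2.29 - 1.96) = 0.629 to Φ(2.29 - 2.576) = 0.387.
• Type II error rate β = 1 - power therefore increases (0.371 → 0.613).
Appropriate when false positives are costly — here, shutting down a compliant factory unnecessarily.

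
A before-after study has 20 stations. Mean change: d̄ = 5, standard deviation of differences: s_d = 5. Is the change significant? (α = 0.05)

t = d̄/(s_d/√n) = 5/(5/√20) = 4.472. df = 19, critical t = ±2.093. Reject H₀.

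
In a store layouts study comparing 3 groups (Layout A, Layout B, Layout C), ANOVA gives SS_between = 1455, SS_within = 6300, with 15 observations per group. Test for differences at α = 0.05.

df_between = 2, df_within = 42. F = MS_between/MS_within = 727.5/150.0 = 4.85. F_crit ≈ 3.22. Reject H₀. At least one mean differs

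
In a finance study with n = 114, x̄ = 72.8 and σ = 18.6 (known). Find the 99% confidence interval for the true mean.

CI = x̄ ± z*(σ/√n) = 72.8 ± 2.576(18.6/√114) = 72.8 ± 4.49 = (68.31, 77.29)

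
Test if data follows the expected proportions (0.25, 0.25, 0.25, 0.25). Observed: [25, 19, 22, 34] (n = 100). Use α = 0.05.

Expected: [25.0, 25.0, 25.0, 25.0]. χ² = 5.04. df = 3, critical = 7.815. Fail to reject H₀.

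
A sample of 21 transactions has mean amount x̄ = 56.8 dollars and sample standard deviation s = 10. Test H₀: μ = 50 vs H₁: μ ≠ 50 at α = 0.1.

t = (x̄ - μ₀)/(s/√n) = (56.8 - 50)/(10/√21) = 3.116. df = 20, critical t = ±1.725. Reject H₀.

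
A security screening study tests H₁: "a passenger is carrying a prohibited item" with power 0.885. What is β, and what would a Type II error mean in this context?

β = 1 - power = 1 - 0.885 = 0.115. A Type II error is failing to reject H₀ when H₀ is false (false negative) — here, failing to conclude that a passenger is carrying a prohibited item when in fact it is true. Consequence: letting a prohibited item through — security breach.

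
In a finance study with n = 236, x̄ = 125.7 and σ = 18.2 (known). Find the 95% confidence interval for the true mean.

CI = x̄ ± z*(σ/√n) = 125.7 ± 1.96(18.2/√236) = 125.7 ± 2.32 = (123.38, 128.02)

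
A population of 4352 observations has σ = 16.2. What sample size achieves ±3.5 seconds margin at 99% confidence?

Without FPC: n₀ = (2.576×16.2/3.5)² = 142.163. With FPC: n = n₀N/(n₀+N-1) = 137.7 → n = 138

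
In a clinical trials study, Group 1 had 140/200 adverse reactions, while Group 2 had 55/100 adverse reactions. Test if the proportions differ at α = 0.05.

p̂₁ = 0.7, p̂₂ = 0.55, pooled p̂ = 0.65. z = 2.568. Critical: ±1.96. Reject H₀.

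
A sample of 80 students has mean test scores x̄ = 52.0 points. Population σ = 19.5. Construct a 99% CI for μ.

CI = x̄ ± z*(σ/√n) = 52.0 ± 2.576(19.5/√80) = 52.0 ± 5.62 = (46.38, 57.62)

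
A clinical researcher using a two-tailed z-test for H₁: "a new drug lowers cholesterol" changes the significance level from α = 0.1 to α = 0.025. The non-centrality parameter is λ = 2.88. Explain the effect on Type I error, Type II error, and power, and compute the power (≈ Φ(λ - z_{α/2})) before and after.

Decreasing α from 0.1 to 0.025:
• Type I error rate decreases (α is the Type I rate by definition).
• Critical value moves from z_{α/2} = 1.645 to 2.241, so power = Φ(λ - z_{α/2}) goes from Φ(2.88 - 1.645) = 0.892 to Φ(2.88 - 2.241) = 0.739.
• Type II error rate β = 1 - power therefore increases (0.108 → 0.261).
Appropriate when false positives are costly — here, approving an ineffective drug — patients take a useless medication and may skip effective alternatives.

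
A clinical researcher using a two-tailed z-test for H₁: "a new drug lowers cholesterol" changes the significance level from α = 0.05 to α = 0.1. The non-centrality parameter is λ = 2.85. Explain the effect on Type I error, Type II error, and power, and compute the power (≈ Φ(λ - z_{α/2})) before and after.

Increasing α from 0.05 to 0.1:
• Type I error rate increases (α is the Type I rate by definition).
• Critical value moves from z_{α/2} = 1.96 to 1.645, so power = Φ(λ - z_{α/2}) goes from Φ(2.85 - 1.96) = 0.813 to Φ(2.85 - 1.645) = 0.886.
• Type II error rate β = 1 - power therefore decreases (0.187 → 0.114).
Appropriate when false negatives are costly — here, shelving an effective drug — patients miss out on a treatment that would have helped.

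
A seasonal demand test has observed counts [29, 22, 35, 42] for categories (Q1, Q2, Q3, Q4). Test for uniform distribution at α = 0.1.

Expected = 32 each. χ² = Σ(O-E)²/E = 6.812. df = 3, critical value = 6.251. Reject H₀.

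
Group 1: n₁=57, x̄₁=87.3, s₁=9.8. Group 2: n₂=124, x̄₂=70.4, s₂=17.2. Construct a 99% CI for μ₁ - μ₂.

Difference = 16.9. SE = √(9.8²/57 + 17.2²/124) = 2.018. CI = (11.7, 22.1)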